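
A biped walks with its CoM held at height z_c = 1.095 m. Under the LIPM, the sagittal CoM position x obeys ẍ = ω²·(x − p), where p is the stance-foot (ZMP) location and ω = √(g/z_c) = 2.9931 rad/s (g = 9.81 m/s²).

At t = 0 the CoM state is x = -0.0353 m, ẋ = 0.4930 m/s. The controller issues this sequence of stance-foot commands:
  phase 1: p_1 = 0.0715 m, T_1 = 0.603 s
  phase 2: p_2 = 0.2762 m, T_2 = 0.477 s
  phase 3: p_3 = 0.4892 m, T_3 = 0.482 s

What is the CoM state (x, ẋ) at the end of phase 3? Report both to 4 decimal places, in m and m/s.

x = 1.3061, ẋ = 2.6381

phase 1: p=0.0715, T=0.603, ωT=1.804839, cosh=3.121748, sinh=2.957247; start (x,ẋ)=(-0.035300, 0.493000) → end (x,ẋ)=(0.225192, 0.593699)
phase 2: p=0.2762, T=0.477, ωT=1.427709, cosh=2.204497, sinh=1.964639; start (x,ẋ)=(0.225192, 0.593699) → end (x,ẋ)=(0.553450, 1.008861)
phase 3: p=0.4892, T=0.482, ωT=1.442674, cosh=2.234146, sinh=1.997851; start (x,ẋ)=(0.553450, 1.008861) → end (x,ẋ)=(1.306145, 2.638147)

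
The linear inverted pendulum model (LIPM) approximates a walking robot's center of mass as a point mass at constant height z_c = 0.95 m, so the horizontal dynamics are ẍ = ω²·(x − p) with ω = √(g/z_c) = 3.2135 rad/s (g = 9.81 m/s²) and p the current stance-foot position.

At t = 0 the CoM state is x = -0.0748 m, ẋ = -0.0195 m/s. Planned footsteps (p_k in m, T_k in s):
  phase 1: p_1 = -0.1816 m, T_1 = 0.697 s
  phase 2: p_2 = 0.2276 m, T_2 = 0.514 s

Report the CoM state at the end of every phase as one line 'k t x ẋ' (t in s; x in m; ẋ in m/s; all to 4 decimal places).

1 0.6970 0.2974 1.5007
2 1.2110 1.5896 4.6214

phase 1: p=-0.1816, T=0.697, ωT=2.239809, cosh=4.749010, sinh=4.642532; start (x,ẋ)=(-0.074800, -0.019500) → end (x,ẋ)=(0.297423, 1.500720)
phase 2: p=0.2276, T=0.514, ωT=1.651739, cosh=2.703879, sinh=2.512163; start (x,ẋ)=(0.297423, 1.500720) → end (x,ẋ)=(1.589584, 4.621432)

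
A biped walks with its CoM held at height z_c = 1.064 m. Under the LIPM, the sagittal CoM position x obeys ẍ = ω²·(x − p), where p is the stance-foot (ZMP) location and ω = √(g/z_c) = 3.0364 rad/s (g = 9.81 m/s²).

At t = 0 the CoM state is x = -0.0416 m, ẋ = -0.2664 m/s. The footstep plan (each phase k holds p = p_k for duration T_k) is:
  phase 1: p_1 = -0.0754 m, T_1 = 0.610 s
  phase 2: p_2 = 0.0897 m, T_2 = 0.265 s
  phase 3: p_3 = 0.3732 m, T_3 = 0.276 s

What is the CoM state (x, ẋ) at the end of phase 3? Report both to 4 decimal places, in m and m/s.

phase 1: p=-0.0754, T=0.610, ωT=1.852204, cosh=3.265372, sinh=3.108481; start (x,ẋ)=(-0.041600, -0.266400) → end (x,ẋ)=(-0.237754, -0.550871)
phase 2: p=0.0897, T=0.265, ωT=0.804646, cosh=1.341576, sinh=0.894329; start (x,ẋ)=(-0.237754, -0.550871) → end (x,ẋ)=(-0.511856, -1.628251)
phase 3: p=0.3732, T=0.276, ωT=0.838046, cosh=1.372200, sinh=0.939646; start (x,ẋ)=(-0.511856, -1.628251) → end (x,ẋ)=(-1.345154, -4.759476)

x = -1.3452, ẋ = -4.7595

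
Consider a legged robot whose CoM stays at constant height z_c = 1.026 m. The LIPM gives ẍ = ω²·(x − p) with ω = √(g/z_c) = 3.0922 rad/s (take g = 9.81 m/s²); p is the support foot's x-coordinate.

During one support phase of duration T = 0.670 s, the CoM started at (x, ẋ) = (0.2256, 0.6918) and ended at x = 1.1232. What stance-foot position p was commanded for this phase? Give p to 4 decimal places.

ωT = 3.0922·0.670 = 2.071774; cosh(ωT) = 4.032428, sinh(ωT) = 3.906466
x(T) = p + (x₀−p)·cosh(ωT) + (ẋ₀/ω)·sinh(ωT) ⇒ p·(1 − cosh) = x(T) − x₀·cosh − (ẋ₀/ω)·sinh
numerator   = 1.1232 − (0.2256)·4.032428 − (0.6918/3.0922)·3.906466 = -0.660487
denominator = 1 − 4.032428 = -3.032428
p = -0.660487 / -3.032428 = 0.2178

p = 0.2178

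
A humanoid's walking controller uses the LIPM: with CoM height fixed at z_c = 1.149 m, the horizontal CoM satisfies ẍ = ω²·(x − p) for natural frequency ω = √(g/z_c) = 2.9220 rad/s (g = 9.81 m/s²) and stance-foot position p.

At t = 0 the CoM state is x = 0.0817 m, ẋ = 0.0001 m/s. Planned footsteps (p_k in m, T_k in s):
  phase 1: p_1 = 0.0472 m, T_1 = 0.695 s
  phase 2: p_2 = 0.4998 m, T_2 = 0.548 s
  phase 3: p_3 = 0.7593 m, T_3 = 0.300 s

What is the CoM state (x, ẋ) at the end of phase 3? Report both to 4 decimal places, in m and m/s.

phase 1: p=0.0472, T=0.695, ωT=2.030790, cosh=3.875668, sinh=3.744436; start (x,ẋ)=(0.081700, 0.000100) → end (x,ẋ)=(0.181039, 0.377860)
phase 2: p=0.4998, T=0.548, ωT=1.601256, cosh=2.580450, sinh=2.378807; start (x,ẋ)=(0.181039, 0.377860) → end (x,ẋ)=(-0.015131, -1.240620)
phase 3: p=0.7593, T=0.300, ωT=0.876600, cosh=1.409456, sinh=0.993260; start (x,ẋ)=(-0.015131, -1.240620) → end (x,ẋ)=(-0.753944, -3.996235)

x = -0.7539, ẋ = -3.9962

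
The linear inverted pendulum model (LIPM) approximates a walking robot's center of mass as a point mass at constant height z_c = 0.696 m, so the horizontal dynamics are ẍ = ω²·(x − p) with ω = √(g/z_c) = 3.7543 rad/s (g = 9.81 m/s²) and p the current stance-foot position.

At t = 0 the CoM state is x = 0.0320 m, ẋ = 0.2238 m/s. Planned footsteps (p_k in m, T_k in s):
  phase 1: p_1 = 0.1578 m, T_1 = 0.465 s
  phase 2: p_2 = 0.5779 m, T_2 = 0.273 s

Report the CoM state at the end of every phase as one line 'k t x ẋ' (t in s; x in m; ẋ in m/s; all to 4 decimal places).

phase 1: p=0.1578, T=0.465, ωT=1.745750, cosh=2.952354, sinh=2.777840; start (x,ẋ)=(0.032000, 0.223800) → end (x,ẋ)=(-0.048015, -0.651212)
phase 2: p=0.5779, T=0.273, ωT=1.024924, cosh=1.572854, sinh=1.214030; start (x,ẋ)=(-0.048015, -0.651212) → end (x,ẋ)=(-0.617155, -3.877074)

1 0.4650 -0.0480 -0.6512
2 0.7380 -0.6172 -3.8771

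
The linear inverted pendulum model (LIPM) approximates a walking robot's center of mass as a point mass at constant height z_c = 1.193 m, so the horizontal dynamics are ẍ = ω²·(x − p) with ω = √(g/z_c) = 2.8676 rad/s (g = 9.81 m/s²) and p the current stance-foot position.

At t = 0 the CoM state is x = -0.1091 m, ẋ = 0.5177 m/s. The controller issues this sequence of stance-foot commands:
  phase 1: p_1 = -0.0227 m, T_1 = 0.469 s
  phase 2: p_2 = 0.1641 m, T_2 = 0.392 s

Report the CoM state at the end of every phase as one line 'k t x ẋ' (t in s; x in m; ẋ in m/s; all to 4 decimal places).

1 0.4690 0.1232 0.6177
2 0.8610 0.3909 0.8893

phase 1: p=-0.0227, T=0.469, ωT=1.344904, cosh=2.049192, sinh=1.788628; start (x,ẋ)=(-0.109100, 0.517700) → end (x,ẋ)=(0.123158, 0.617715)
phase 2: p=0.1641, T=0.392, ωT=1.124099, cosh=1.701194, sinh=1.376249; start (x,ẋ)=(0.123158, 0.617715) → end (x,ẋ)=(0.390911, 0.889276)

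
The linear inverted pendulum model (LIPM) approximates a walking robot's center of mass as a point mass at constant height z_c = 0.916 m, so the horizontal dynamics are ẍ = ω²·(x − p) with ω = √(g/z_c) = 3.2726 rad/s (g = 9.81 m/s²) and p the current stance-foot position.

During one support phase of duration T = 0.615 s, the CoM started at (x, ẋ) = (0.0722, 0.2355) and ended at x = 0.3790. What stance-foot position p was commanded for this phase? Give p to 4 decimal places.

ωT = 3.2726·0.615 = 2.012649; cosh(ωT) = 3.808374, sinh(ωT) = 3.674740
x(T) = p + (x₀−p)·cosh(ωT) + (ẋ₀/ω)·sinh(ωT) ⇒ p·(1 − cosh) = x(T) − x₀·cosh − (ẋ₀/ω)·sinh
numerator   = 0.3790 − (0.0722)·3.808374 − (0.2355/3.2726)·3.674740 = -0.160403
denominator = 1 − 3.808374 = -2.808374
p = -0.160403 / -2.808374 = 0.0571

p = 0.0571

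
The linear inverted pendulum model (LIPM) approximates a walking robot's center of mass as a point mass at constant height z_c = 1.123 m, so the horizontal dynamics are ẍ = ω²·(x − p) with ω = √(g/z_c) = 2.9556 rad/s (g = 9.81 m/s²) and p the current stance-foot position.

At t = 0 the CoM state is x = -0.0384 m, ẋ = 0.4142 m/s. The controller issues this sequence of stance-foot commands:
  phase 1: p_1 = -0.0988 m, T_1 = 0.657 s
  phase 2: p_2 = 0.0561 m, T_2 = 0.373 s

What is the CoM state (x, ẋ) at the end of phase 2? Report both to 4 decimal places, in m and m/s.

phase 1: p=-0.0988, T=0.657, ωT=1.941829, cosh=3.557466, sinh=3.414025; start (x,ẋ)=(-0.038400, 0.414200) → end (x,ẋ)=(0.594515, 2.082968)
phase 2: p=0.0561, T=0.373, ωT=1.102439, cosh=1.671781, sinh=1.339721; start (x,ẋ)=(0.594515, 2.082968) → end (x,ẋ)=(1.900384, 5.614217)

x = 1.9004, ẋ = 5.6142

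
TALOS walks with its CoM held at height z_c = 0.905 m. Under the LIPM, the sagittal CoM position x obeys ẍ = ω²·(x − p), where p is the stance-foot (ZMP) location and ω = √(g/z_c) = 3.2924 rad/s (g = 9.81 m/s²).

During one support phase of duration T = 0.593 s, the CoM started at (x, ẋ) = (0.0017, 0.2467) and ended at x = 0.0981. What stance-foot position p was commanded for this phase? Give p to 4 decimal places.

ωT = 3.2924·0.593 = 1.952393; cosh(ωT) = 3.593731, sinh(ωT) = 3.451797
x(T) = p + (x₀−p)·cosh(ωT) + (ẋ₀/ω)·sinh(ωT) ⇒ p·(1 − cosh) = x(T) − x₀·cosh − (ẋ₀/ω)·sinh
numerator   = 0.0981 − (0.0017)·3.593731 − (0.2467/3.2924)·3.451797 = -0.166653
denominator = 1 − 3.593731 = -2.593731
p = -0.166653 / -2.593731 = 0.0643

p = 0.0643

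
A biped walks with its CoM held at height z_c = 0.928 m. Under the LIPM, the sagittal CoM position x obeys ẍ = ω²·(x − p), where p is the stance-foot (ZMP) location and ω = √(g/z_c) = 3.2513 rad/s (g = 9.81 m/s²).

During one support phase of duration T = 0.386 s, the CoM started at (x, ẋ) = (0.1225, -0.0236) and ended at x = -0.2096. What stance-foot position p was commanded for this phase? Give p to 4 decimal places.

p = 0.4799

ωT = 3.2513·0.386 = 1.255002; cosh(ωT) = 1.896460, sinh(ωT) = 1.611385
x(T) = p + (x₀−p)·cosh(ωT) + (ẋ₀/ω)·sinh(ωT) ⇒ p·(1 − cosh) = x(T) − x₀·cosh − (ẋ₀/ω)·sinh
numerator   = -0.2096 − (0.1225)·1.896460 − (-0.0236/3.2513)·1.611385 = -0.430220
denominator = 1 − 1.896460 = -0.896460
p = -0.430220 / -0.896460 = 0.4799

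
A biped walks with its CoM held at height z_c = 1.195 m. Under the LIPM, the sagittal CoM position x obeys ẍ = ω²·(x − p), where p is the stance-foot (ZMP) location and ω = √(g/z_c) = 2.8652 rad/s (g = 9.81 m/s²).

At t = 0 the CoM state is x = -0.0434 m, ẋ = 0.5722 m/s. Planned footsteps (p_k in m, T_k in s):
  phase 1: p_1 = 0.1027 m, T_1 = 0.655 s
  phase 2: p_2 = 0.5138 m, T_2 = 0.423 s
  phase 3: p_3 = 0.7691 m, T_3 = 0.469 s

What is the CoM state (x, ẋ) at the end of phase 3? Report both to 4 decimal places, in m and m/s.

phase 1: p=0.1027, T=0.655, ωT=1.876706, cosh=3.342523, sinh=3.189430; start (x,ẋ)=(-0.043400, 0.572200) → end (x,ẋ)=(0.251308, 0.577478)
phase 2: p=0.5138, T=0.423, ωT=1.211980, cosh=1.828869, sinh=1.531261; start (x,ẋ)=(0.251308, 0.577478) → end (x,ẋ)=(0.342361, -0.095516)
phase 3: p=0.7691, T=0.469, ωT=1.343779, cosh=2.047180, sinh=1.786322; start (x,ẋ)=(0.342361, -0.095516) → end (x,ẋ)=(-0.164061, -2.379661)

x = -0.1641, ẋ = -2.3797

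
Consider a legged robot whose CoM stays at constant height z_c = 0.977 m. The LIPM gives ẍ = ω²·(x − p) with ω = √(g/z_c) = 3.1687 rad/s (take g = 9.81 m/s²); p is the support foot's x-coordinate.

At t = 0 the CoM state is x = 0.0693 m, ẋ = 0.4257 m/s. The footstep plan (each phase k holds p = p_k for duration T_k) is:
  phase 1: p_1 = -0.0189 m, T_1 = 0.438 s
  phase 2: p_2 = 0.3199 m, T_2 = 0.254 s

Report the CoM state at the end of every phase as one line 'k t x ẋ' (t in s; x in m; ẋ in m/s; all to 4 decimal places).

1 0.4380 0.4211 1.4309
2 0.6920 0.8597 2.2069

phase 1: p=-0.0189, T=0.438, ωT=1.387891, cosh=2.127996, sinh=1.878394; start (x,ẋ)=(0.069300, 0.425700) → end (x,ẋ)=(0.421143, 1.430860)
phase 2: p=0.3199, T=0.254, ωT=0.804850, cosh=1.341758, sinh=0.894603; start (x,ẋ)=(0.421143, 1.430860) → end (x,ẋ)=(0.859711, 2.206863)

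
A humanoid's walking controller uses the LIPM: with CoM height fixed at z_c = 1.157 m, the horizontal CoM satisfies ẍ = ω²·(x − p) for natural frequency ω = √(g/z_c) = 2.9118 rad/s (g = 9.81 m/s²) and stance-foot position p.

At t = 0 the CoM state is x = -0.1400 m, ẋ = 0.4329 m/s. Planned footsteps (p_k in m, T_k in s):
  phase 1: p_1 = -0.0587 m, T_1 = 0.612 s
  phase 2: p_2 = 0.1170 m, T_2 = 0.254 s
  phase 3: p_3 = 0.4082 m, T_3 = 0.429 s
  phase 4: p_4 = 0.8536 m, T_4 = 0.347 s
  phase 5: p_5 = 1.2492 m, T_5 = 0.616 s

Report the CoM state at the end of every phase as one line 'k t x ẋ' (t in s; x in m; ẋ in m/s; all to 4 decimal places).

phase 1: p=-0.0587, T=0.612, ωT=1.782022, cosh=3.055077, sinh=2.886779; start (x,ẋ)=(-0.140000, 0.432900) → end (x,ẋ)=(0.122102, 0.639157)
phase 2: p=0.1170, T=0.254, ωT=0.739597, cosh=1.286199, sinh=0.808893; start (x,ẋ)=(0.122102, 0.639157) → end (x,ẋ)=(0.301119, 0.834101)
phase 3: p=0.4082, T=0.429, ωT=1.249162, cosh=1.887082, sinh=1.600338; start (x,ẋ)=(0.301119, 0.834101) → end (x,ẋ)=(0.664556, 1.075037)
phase 4: p=0.8536, T=0.347, ωT=1.010395, cosh=1.555380, sinh=1.191305; start (x,ẋ)=(0.664556, 1.075037) → end (x,ẋ)=(0.999395, 1.016328)
phase 5: p=1.2492, T=0.616, ωT=1.793669, cosh=3.088908, sinh=2.922559; start (x,ẋ)=(0.999395, 1.016328) → end (x,ẋ)=(1.497657, 1.013521)

1 0.6120 0.1221 0.6392
2 0.8660 0.3011 0.8341
3 1.2950 0.6646 1.0750
4 1.6420 0.9994 1.0163
5 2.2580 1.4977 1.0135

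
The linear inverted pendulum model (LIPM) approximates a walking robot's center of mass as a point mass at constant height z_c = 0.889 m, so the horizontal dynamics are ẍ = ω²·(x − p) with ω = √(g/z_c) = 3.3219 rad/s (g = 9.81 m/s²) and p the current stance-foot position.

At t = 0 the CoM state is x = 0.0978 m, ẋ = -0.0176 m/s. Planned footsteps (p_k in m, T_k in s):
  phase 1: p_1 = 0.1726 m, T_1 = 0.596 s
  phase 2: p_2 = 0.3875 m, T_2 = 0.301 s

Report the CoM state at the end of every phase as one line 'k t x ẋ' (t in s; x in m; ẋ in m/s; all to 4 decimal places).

1 0.5960 -0.1222 -0.9475
2 0.8970 -0.7341 -3.4515

phase 1: p=0.1726, T=0.596, ωT=1.979852, cosh=3.689882, sinh=3.551792; start (x,ẋ)=(0.097800, -0.017600) → end (x,ẋ)=(-0.122221, -0.947485)
phase 2: p=0.3875, T=0.301, ωT=0.999892, cosh=1.542954, sinh=1.175034; start (x,ẋ)=(-0.122221, -0.947485) → end (x,ẋ)=(-0.734124, -3.451543)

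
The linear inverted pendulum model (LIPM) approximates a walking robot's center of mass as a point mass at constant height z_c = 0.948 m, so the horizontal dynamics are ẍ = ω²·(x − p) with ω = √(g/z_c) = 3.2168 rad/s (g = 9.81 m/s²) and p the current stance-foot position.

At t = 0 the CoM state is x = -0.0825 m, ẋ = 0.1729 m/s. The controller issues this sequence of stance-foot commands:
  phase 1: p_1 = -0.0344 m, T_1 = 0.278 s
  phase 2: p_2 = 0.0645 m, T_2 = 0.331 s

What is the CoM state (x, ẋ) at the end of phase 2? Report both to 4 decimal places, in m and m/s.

x = -0.0831, ẋ = -0.3189

phase 1: p=-0.0344, T=0.278, ωT=0.894270, cosh=1.427228, sinh=1.018323; start (x,ẋ)=(-0.082500, 0.172900) → end (x,ẋ)=(-0.048316, 0.089205)
phase 2: p=0.0645, T=0.331, ωT=1.064761, cosh=1.622478, sinh=1.277667; start (x,ẋ)=(-0.048316, 0.089205) → end (x,ẋ)=(-0.083110, -0.318940)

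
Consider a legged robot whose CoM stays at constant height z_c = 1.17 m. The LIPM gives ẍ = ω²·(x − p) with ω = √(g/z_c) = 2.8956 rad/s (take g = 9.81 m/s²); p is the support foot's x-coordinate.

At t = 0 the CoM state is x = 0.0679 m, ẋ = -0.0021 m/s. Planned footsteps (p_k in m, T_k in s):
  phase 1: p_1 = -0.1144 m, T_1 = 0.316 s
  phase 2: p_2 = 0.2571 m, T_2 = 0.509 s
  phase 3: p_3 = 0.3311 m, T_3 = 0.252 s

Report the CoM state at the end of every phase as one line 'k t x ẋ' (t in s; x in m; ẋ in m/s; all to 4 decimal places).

phase 1: p=-0.1144, T=0.316, ωT=0.915010, cosh=1.448656, sinh=1.048143; start (x,ẋ)=(0.067900, -0.002100) → end (x,ẋ)=(0.148930, 0.550239)
phase 2: p=0.2571, T=0.509, ωT=1.473860, cosh=2.297548, sinh=2.068509; start (x,ẋ)=(0.148930, 0.550239) → end (x,ẋ)=(0.401644, 0.616307)
phase 3: p=0.3311, T=0.252, ωT=0.729691, cosh=1.278249, sinh=0.796191; start (x,ẋ)=(0.401644, 0.616307) → end (x,ẋ)=(0.590736, 0.950430)

1 0.3160 0.1489 0.5502
2 0.8250 0.4016 0.6163
3 1.0770 0.5907 0.9504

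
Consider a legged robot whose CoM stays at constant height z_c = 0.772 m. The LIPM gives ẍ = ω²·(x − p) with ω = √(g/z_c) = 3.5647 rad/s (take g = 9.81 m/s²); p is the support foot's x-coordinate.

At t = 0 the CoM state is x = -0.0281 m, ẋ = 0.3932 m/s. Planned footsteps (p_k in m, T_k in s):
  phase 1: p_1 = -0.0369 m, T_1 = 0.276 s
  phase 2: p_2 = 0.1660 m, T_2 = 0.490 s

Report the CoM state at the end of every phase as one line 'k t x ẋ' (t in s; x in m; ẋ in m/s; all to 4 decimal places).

1 0.2760 0.1034 0.6354
2 0.7660 0.4767 1.2574

phase 1: p=-0.0369, T=0.276, ωT=0.983857, cosh=1.524310, sinh=1.150444; start (x,ẋ)=(-0.028100, 0.393200) → end (x,ẋ)=(0.103412, 0.635447)
phase 2: p=0.1660, T=0.490, ωT=1.746703, cosh=2.955004, sinh=2.780657; start (x,ẋ)=(0.103412, 0.635447) → end (x,ẋ)=(0.476736, 1.257367)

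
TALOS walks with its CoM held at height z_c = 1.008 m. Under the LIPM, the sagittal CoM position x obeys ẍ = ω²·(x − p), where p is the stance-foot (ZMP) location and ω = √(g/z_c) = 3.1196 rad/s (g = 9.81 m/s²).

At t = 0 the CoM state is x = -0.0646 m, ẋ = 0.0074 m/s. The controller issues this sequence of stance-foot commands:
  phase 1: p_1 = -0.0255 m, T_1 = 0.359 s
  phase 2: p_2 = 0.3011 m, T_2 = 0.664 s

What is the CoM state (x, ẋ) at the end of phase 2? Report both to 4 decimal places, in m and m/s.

x = -1.4629, ẋ = -5.3693

phase 1: p=-0.0255, T=0.359, ωT=1.119936, cosh=1.695480, sinh=1.369179; start (x,ẋ)=(-0.064600, 0.007400) → end (x,ẋ)=(-0.088545, -0.154461)
phase 2: p=0.3011, T=0.664, ωT=2.071414, cosh=4.031024, sinh=3.905016; start (x,ẋ)=(-0.088545, -0.154461) → end (x,ẋ)=(-1.462919, -5.369331)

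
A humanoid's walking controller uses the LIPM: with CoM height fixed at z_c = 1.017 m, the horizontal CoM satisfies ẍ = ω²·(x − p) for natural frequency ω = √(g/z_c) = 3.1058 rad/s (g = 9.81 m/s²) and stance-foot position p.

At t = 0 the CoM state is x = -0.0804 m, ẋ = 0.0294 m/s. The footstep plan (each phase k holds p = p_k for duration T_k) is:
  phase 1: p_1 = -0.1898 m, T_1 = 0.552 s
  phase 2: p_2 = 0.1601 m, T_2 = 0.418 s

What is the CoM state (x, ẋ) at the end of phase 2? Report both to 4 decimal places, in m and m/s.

x = 0.6829, ẋ = 1.9051

phase 1: p=-0.1898, T=0.552, ωT=1.714402, cosh=2.866711, sinh=2.686640; start (x,ẋ)=(-0.080400, 0.029400) → end (x,ẋ)=(0.149250, 0.997133)
phase 2: p=0.1601, T=0.418, ωT=1.298224, cosh=1.967902, sinh=1.694886; start (x,ẋ)=(0.149250, 0.997133) → end (x,ẋ)=(0.682901, 1.905148)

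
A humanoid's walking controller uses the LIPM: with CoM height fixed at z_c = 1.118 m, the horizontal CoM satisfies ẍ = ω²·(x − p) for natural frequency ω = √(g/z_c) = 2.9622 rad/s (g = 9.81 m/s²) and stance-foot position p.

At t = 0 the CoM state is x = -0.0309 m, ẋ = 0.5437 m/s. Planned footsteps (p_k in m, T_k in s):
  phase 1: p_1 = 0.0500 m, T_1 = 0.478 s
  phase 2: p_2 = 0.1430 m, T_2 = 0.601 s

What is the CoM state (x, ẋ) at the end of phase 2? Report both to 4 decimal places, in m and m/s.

phase 1: p=0.0500, T=0.478, ωT=1.415932, cosh=2.181511, sinh=1.938812; start (x,ẋ)=(-0.030900, 0.543700) → end (x,ẋ)=(0.229377, 0.721467)
phase 2: p=0.1430, T=0.601, ωT=1.780282, cosh=3.050060, sinh=2.881470; start (x,ẋ)=(0.229377, 0.721467) → end (x,ẋ)=(1.108259, 2.937787)

x = 1.1083, ẋ = 2.9378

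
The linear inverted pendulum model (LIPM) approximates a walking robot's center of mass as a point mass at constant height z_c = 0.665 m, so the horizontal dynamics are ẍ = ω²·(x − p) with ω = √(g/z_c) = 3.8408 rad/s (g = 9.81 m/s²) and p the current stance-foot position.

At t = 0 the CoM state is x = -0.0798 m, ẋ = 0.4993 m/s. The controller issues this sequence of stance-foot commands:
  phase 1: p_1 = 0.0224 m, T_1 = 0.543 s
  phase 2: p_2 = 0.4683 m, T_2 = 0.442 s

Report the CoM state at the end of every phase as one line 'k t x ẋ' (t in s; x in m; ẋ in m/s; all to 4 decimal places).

phase 1: p=0.0224, T=0.543, ωT=2.085554, cosh=4.086645, sinh=3.962407; start (x,ẋ)=(-0.079800, 0.499300) → end (x,ẋ)=(0.119854, 0.485099)
phase 2: p=0.4683, T=0.442, ωT=1.697634, cosh=2.822063, sinh=2.638946; start (x,ẋ)=(0.119854, 0.485099) → end (x,ẋ)=(-0.181734, -2.162755)

1 0.5430 0.1199 0.4851
2 0.9850 -0.1817 -2.1628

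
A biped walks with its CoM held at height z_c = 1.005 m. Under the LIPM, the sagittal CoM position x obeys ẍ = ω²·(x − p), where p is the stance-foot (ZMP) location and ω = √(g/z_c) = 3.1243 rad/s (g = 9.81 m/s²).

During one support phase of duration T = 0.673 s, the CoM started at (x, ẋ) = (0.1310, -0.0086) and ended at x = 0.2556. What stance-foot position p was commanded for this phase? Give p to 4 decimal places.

ωT = 3.1243·0.673 = 2.102654; cosh(ωT) = 4.155001, sinh(ωT) = 4.032870
x(T) = p + (x₀−p)·cosh(ωT) + (ẋ₀/ω)·sinh(ωT) ⇒ p·(1 − cosh) = x(T) − x₀·cosh − (ẋ₀/ω)·sinh
numerator   = 0.2556 − (0.1310)·4.155001 − (-0.0086/3.1243)·4.032870 = -0.277604
denominator = 1 − 4.155001 = -3.155001
p = -0.277604 / -3.155001 = 0.0880

p = 0.0880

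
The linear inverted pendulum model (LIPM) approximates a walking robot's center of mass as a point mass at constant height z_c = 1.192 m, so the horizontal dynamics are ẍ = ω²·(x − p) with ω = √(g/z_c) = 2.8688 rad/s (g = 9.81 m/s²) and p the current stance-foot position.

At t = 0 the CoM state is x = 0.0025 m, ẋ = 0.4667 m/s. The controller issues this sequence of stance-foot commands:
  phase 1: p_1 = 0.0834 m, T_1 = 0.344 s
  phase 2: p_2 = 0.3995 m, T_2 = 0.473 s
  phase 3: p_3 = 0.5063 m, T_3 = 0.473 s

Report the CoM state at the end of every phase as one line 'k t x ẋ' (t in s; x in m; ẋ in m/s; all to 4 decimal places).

phase 1: p=0.0834, T=0.344, ωT=0.986867, cosh=1.527780, sinh=1.155037; start (x,ẋ)=(0.002500, 0.466700) → end (x,ẋ)=(0.147706, 0.444947)
phase 2: p=0.3995, T=0.473, ωT=1.356942, cosh=2.070873, sinh=1.813426; start (x,ẋ)=(0.147706, 0.444947) → end (x,ẋ)=(0.159326, -0.388496)
phase 3: p=0.5063, T=0.473, ωT=1.356942, cosh=2.070873, sinh=1.813426; start (x,ẋ)=(0.159326, -0.388496) → end (x,ẋ)=(-0.457816, -2.609611)

1 0.3440 0.1477 0.4449
2 0.8170 0.1593 -0.3885
3 1.2900 -0.4578 -2.6096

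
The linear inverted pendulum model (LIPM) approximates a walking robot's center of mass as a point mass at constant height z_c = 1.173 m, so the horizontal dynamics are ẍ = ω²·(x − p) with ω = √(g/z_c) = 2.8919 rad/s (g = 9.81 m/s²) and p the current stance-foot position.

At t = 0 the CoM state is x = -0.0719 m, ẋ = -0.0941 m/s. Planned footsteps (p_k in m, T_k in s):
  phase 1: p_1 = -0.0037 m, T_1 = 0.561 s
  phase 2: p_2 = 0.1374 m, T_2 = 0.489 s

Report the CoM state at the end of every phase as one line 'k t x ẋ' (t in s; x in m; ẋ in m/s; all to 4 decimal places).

1 0.5610 -0.2623 -0.7276
2 1.0500 -1.2201 -3.8215

phase 1: p=-0.0037, T=0.561, ωT=1.622356, cosh=2.631221, sinh=2.433788; start (x,ẋ)=(-0.071900, -0.094100) → end (x,ẋ)=(-0.262343, -0.727608)
phase 2: p=0.1374, T=0.489, ωT=1.414139, cosh=2.178039, sinh=1.934905; start (x,ẋ)=(-0.262343, -0.727608) → end (x,ẋ)=(-1.220081, -3.821539)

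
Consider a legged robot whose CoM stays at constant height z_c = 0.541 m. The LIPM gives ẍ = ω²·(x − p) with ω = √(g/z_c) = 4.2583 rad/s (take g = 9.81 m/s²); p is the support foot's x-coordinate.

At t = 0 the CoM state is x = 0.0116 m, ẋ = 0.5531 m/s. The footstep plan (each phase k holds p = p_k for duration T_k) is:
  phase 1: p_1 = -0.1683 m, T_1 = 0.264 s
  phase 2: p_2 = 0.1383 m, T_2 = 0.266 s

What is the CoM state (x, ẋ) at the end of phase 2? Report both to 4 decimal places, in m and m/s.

phase 1: p=-0.1683, T=0.264, ωT=1.124191, cosh=1.701321, sinh=1.376406; start (x,ẋ)=(0.011600, 0.553100) → end (x,ẋ)=(0.316546, 1.995421)
phase 2: p=0.1383, T=0.266, ωT=1.132708, cosh=1.713105, sinh=1.390945; start (x,ẋ)=(0.316546, 1.995421) → end (x,ẋ)=(1.095444, 4.474125)

x = 1.0954, ẋ = 4.4741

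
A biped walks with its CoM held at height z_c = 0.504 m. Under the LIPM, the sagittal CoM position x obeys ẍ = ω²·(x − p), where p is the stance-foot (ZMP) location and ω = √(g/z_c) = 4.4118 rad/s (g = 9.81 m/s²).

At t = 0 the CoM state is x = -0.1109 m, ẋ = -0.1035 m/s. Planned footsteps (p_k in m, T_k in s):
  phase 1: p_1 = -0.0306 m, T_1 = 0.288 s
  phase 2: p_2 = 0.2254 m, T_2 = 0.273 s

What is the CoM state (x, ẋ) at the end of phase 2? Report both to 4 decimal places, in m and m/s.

x = -0.8587, ẋ = -4.4229

phase 1: p=-0.0306, T=0.288, ωT=1.270598, cosh=1.921824, sinh=1.641160; start (x,ẋ)=(-0.110900, -0.103500) → end (x,ẋ)=(-0.223424, -0.780319)
phase 2: p=0.2254, T=0.273, ωT=1.204421, cosh=1.817347, sinh=1.517482; start (x,ẋ)=(-0.223424, -0.780319) → end (x,ẋ)=(-0.858667, -4.422907)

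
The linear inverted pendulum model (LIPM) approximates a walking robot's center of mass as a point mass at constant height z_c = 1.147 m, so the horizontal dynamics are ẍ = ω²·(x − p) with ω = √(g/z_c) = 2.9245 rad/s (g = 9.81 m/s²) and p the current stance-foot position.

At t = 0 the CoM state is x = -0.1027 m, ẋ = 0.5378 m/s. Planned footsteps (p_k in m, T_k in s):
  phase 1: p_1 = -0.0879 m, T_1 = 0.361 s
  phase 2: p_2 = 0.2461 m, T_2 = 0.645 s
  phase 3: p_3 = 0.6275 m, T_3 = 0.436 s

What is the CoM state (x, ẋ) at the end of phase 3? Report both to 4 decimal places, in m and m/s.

phase 1: p=-0.0879, T=0.361, ωT=1.055745, cosh=1.611024, sinh=1.263090; start (x,ẋ)=(-0.102700, 0.537800) → end (x,ẋ)=(0.120532, 0.811739)
phase 2: p=0.2461, T=0.645, ωT=1.886303, cosh=3.373285, sinh=3.221654; start (x,ẋ)=(0.120532, 0.811739) → end (x,ẋ)=(0.716743, 1.555163)
phase 3: p=0.6275, T=0.436, ωT=1.275082, cosh=1.929201, sinh=1.649793; start (x,ẋ)=(0.716743, 1.555163) → end (x,ẋ)=(1.676979, 3.430805)

x = 1.6770, ẋ = 3.4308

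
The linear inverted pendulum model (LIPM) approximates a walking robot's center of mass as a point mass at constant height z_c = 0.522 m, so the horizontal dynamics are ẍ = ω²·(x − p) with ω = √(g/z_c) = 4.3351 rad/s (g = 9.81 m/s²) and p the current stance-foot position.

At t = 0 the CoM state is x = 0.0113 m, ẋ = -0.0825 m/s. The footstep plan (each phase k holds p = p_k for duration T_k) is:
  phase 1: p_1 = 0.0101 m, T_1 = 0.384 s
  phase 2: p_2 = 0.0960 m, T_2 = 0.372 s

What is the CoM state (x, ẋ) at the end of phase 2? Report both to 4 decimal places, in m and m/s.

phase 1: p=0.0101, T=0.384, ωT=1.664678, cosh=2.736613, sinh=2.547361; start (x,ẋ)=(0.011300, -0.082500) → end (x,ẋ)=(-0.035094, -0.212519)
phase 2: p=0.0960, T=0.372, ωT=1.612657, cosh=2.607740, sinh=2.408383; start (x,ẋ)=(-0.035094, -0.212519) → end (x,ẋ)=(-0.363925, -1.922893)

x = -0.3639, ẋ = -1.9229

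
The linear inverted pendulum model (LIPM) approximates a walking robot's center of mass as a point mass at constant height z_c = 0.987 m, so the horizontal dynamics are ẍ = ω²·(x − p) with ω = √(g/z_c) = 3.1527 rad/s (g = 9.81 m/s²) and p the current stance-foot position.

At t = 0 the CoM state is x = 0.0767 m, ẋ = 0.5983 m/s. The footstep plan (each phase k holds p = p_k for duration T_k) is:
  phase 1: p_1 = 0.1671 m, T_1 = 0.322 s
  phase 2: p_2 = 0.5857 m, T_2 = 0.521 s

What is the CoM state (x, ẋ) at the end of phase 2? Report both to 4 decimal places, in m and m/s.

phase 1: p=0.1671, T=0.322, ωT=1.015169, cosh=1.561086, sinh=1.198745; start (x,ẋ)=(0.076700, 0.598300) → end (x,ẋ)=(0.253468, 0.592351)
phase 2: p=0.5857, T=0.521, ωT=1.642557, cosh=2.680926, sinh=2.487441; start (x,ẋ)=(0.253468, 0.592351) → end (x,ẋ)=(0.162369, -1.017365)

x = 0.1624, ẋ = -1.0174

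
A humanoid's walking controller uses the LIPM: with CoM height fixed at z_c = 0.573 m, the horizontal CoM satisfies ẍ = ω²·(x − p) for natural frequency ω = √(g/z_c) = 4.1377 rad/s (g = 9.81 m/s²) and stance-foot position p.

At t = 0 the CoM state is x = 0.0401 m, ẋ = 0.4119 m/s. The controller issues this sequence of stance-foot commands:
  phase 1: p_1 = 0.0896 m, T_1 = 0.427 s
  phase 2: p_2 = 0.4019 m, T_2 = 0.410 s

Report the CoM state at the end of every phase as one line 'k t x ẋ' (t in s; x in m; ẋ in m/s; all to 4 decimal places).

1 0.4270 0.2233 0.6586
2 0.8370 0.3180 -0.0910

phase 1: p=0.0896, T=0.427, ωT=1.766798, cosh=3.011482, sinh=2.840603; start (x,ẋ)=(0.040100, 0.411900) → end (x,ẋ)=(0.223308, 0.658628)
phase 2: p=0.4019, T=0.410, ωT=1.696457, cosh=2.818960, sinh=2.635628; start (x,ẋ)=(0.223308, 0.658628) → end (x,ẋ)=(0.317989, -0.090977)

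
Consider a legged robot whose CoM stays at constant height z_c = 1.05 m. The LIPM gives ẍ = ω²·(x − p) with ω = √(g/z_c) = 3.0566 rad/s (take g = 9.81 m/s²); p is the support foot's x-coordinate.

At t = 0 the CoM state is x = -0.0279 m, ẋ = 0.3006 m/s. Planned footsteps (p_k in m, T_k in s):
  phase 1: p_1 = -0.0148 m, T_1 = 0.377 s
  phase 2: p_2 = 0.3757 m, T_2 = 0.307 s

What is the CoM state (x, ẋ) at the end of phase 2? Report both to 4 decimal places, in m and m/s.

phase 1: p=-0.0148, T=0.377, ωT=1.152338, cosh=1.740742, sinh=1.424844; start (x,ẋ)=(-0.027900, 0.300600) → end (x,ẋ)=(0.102522, 0.466214)
phase 2: p=0.3757, T=0.307, ωT=0.938376, cosh=1.473545, sinh=1.082283; start (x,ẋ)=(0.102522, 0.466214) → end (x,ẋ)=(0.138237, -0.216714)

x = 0.1382, ẋ = -0.2167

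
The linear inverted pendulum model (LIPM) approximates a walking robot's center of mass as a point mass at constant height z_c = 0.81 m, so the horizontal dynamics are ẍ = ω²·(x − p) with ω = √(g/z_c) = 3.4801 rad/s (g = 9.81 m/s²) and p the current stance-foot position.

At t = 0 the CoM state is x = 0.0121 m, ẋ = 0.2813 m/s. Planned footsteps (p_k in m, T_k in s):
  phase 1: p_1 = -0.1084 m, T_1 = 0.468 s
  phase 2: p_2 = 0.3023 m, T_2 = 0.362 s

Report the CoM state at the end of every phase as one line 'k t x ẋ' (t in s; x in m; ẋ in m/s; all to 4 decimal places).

1 0.4680 0.4086 1.7721
2 0.8300 1.3299 3.9740

phase 1: p=-0.1084, T=0.468, ωT=1.628687, cosh=2.646682, sinh=2.450495; start (x,ẋ)=(0.012100, 0.281300) → end (x,ẋ)=(0.408601, 1.772132)
phase 2: p=0.3023, T=0.362, ωT=1.259796, cosh=1.904207, sinh=1.620496; start (x,ẋ)=(0.408601, 1.772132) → end (x,ẋ)=(1.329906, 3.973990)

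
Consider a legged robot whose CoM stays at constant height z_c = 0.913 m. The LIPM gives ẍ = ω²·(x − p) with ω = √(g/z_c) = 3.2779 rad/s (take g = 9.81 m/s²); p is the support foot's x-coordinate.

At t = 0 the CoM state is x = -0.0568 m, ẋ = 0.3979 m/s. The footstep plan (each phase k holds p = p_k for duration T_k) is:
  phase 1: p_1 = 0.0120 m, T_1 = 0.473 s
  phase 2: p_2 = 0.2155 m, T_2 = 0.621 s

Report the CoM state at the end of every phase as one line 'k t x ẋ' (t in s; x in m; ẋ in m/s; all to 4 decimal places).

1 0.4730 0.1158 0.4724
2 1.0940 0.3695 0.6091

phase 1: p=0.0120, T=0.473, ωT=1.550447, cosh=2.462864, sinh=2.250711; start (x,ẋ)=(-0.056800, 0.397900) → end (x,ẋ)=(0.115766, 0.472394)
phase 2: p=0.2155, T=0.621, ωT=2.035576, cosh=3.893633, sinh=3.763028; start (x,ẋ)=(0.115766, 0.472394) → end (x,ẋ)=(0.369480, 0.609126)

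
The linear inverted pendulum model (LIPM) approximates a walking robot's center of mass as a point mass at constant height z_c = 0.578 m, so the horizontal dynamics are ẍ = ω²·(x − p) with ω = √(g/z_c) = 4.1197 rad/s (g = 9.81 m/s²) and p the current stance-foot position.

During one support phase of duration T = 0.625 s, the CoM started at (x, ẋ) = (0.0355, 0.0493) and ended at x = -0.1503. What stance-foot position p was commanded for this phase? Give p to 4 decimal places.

ωT = 4.1197·0.625 = 2.574813; cosh(ωT) = 6.602512, sinh(ωT) = 6.526344
x(T) = p + (x₀−p)·cosh(ωT) + (ẋ₀/ω)·sinh(ωT) ⇒ p·(1 − cosh) = x(T) − x₀·cosh − (ẋ₀/ω)·sinh
numerator   = -0.1503 − (0.0355)·6.602512 − (0.0493/4.1197)·6.526344 = -0.462789
denominator = 1 − 6.602512 = -5.602512
p = -0.462789 / -5.602512 = 0.0826

p = 0.0826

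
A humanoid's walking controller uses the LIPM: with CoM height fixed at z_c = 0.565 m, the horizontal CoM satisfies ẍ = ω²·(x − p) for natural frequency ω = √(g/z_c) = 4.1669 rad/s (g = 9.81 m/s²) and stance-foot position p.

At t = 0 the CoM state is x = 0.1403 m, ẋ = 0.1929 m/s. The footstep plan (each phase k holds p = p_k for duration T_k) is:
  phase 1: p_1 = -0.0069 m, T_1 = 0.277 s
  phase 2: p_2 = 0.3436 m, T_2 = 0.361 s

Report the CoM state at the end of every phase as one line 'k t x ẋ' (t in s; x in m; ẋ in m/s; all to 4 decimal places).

phase 1: p=-0.0069, T=0.277, ωT=1.154231, cosh=1.743442, sinh=1.428142; start (x,ẋ)=(0.140300, 0.192900) → end (x,ẋ)=(0.315848, 1.212286)
phase 2: p=0.3436, T=0.361, ωT=1.504251, cosh=2.361482, sinh=2.139299; start (x,ẋ)=(0.315848, 1.212286) → end (x,ẋ)=(0.900456, 2.615407)

1 0.2770 0.3158 1.2123
2 0.6380 0.9005 2.6154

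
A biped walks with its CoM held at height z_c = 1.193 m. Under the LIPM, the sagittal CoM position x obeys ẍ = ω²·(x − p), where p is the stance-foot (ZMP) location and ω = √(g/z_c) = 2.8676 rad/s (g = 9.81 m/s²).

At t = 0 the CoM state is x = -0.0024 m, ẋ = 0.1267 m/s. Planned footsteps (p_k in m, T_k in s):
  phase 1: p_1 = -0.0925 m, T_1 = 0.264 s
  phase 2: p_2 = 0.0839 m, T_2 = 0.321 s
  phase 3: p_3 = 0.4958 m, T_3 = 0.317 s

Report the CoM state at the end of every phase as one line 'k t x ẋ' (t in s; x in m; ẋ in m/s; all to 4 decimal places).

phase 1: p=-0.0925, T=0.264, ωT=0.757046, cosh=1.300510, sinh=0.831460; start (x,ẋ)=(-0.002400, 0.126700) → end (x,ẋ)=(0.061413, 0.379600)
phase 2: p=0.0839, T=0.321, ωT=0.920500, cosh=1.454432, sinh=1.056112; start (x,ẋ)=(0.061413, 0.379600) → end (x,ẋ)=(0.190997, 0.483999)
phase 3: p=0.4958, T=0.317, ωT=0.909029, cosh=1.442414, sinh=1.039498; start (x,ẋ)=(0.190997, 0.483999) → end (x,ẋ)=(0.231596, -0.210451)

1 0.2640 0.0614 0.3796
2 0.5850 0.1910 0.4840
3 0.9020 0.2316 -0.2105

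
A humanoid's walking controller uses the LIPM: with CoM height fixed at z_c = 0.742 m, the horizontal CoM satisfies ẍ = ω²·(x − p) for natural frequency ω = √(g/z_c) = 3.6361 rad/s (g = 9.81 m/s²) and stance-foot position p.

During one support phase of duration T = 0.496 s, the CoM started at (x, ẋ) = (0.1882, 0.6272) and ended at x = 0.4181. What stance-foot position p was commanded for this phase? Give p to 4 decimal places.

p = 0.3202

ωT = 3.6361·0.496 = 1.803506; cosh(ωT) = 3.117806, sinh(ωT) = 2.953086
x(T) = p + (x₀−p)·cosh(ωT) + (ẋ₀/ω)·sinh(ωT) ⇒ p·(1 − cosh) = x(T) − x₀·cosh − (ẋ₀/ω)·sinh
numerator   = 0.4181 − (0.1882)·3.117806 − (0.6272/3.6361)·2.953086 = -0.678056
denominator = 1 − 3.117806 = -2.117806
p = -0.678056 / -2.117806 = 0.3202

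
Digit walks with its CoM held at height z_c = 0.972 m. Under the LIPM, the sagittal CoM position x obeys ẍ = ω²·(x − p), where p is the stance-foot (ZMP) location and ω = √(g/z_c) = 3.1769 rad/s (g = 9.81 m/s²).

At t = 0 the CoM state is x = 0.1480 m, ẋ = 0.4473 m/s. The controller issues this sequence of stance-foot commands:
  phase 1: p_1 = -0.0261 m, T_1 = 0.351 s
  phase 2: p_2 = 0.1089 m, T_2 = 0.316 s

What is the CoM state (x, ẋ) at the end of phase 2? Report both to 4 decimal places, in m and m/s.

x = 1.2124, ẋ = 3.6501

phase 1: p=-0.0261, T=0.351, ωT=1.115092, cosh=1.688867, sinh=1.360982; start (x,ẋ)=(0.148000, 0.447300) → end (x,ẋ)=(0.459555, 1.508187)
phase 2: p=0.1089, T=0.316, ωT=1.003900, cosh=1.547676, sinh=1.181229; start (x,ẋ)=(0.459555, 1.508187) → end (x,ẋ)=(1.212371, 3.650068)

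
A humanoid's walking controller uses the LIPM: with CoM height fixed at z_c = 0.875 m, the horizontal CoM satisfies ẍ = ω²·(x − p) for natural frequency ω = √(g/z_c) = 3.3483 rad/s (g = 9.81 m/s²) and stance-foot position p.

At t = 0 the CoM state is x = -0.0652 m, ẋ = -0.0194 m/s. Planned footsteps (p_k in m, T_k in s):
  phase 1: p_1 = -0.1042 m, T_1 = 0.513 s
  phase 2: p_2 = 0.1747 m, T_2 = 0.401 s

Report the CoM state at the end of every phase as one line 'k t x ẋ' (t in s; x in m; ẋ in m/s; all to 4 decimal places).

1 0.5130 -0.0077 0.2963
2 0.9140 -0.0404 -0.4835

phase 1: p=-0.1042, T=0.513, ωT=1.717678, cosh=2.875529, sinh=2.696047; start (x,ẋ)=(-0.065200, -0.019400) → end (x,ẋ)=(-0.007675, 0.296274)
phase 2: p=0.1747, T=0.401, ωT=1.342668, cosh=2.045198, sinh=1.784050; start (x,ẋ)=(-0.007675, 0.296274) → end (x,ẋ)=(-0.040432, -0.483485)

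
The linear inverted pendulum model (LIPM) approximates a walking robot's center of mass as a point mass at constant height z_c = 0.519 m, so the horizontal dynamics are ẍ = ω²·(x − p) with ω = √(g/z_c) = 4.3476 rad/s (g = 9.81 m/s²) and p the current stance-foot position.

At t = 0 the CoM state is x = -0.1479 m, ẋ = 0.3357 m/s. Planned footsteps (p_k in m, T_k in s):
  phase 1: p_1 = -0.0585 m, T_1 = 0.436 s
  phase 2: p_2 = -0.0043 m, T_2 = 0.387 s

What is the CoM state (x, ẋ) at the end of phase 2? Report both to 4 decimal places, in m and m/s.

phase 1: p=-0.0585, T=0.436, ωT=1.895554, cosh=3.403234, sinh=3.252999; start (x,ẋ)=(-0.147900, 0.335700) → end (x,ẋ)=(-0.111569, -0.121895)
phase 2: p=-0.0043, T=0.387, ωT=1.682521, cosh=2.782503, sinh=2.596598; start (x,ẋ)=(-0.111569, -0.121895) → end (x,ẋ)=(-0.375577, -1.550127)

x = -0.3756, ẋ = -1.5501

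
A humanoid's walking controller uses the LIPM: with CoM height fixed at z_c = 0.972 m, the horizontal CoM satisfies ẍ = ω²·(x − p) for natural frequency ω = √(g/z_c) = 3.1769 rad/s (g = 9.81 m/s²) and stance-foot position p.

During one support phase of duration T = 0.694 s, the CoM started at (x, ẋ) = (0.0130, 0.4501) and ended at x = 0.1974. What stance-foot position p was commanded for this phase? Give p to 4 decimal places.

p = 0.1384

ωT = 3.1769·0.694 = 2.204769; cosh(ωT) = 4.589214, sinh(ωT) = 4.478938
x(T) = p + (x₀−p)·cosh(ωT) + (ẋ₀/ω)·sinh(ωT) ⇒ p·(1 − cosh) = x(T) − x₀·cosh − (ẋ₀/ω)·sinh
numerator   = 0.1974 − (0.0130)·4.589214 − (0.4501/3.1769)·4.478938 = -0.496831
denominator = 1 − 4.589214 = -3.589214
p = -0.496831 / -3.589214 = 0.1384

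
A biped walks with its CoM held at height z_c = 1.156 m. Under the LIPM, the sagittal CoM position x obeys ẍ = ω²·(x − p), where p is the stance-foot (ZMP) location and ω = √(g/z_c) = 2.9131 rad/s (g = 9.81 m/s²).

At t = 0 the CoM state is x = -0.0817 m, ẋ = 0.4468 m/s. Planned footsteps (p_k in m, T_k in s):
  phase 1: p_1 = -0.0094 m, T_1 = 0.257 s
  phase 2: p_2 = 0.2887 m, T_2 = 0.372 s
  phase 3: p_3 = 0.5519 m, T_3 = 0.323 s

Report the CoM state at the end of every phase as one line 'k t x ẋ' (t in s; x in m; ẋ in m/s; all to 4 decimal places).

phase 1: p=-0.0094, T=0.257, ωT=0.748667, cosh=1.293588, sinh=0.820591; start (x,ẋ)=(-0.081700, 0.446800) → end (x,ẋ)=(0.022933, 0.405145)
phase 2: p=0.2887, T=0.372, ωT=1.083673, cosh=1.646933, sinh=1.308583; start (x,ẋ)=(0.022933, 0.405145) → end (x,ẋ)=(0.032992, -0.345868)
phase 3: p=0.5519, T=0.323, ωT=0.940931, cosh=1.476315, sinh=1.086051; start (x,ẋ)=(0.032992, -0.345868) → end (x,ẋ)=(-0.343116, -2.152317)

1 0.2570 0.0229 0.4051
2 0.6290 0.0330 -0.3459
3 0.9520 -0.3431 -2.1523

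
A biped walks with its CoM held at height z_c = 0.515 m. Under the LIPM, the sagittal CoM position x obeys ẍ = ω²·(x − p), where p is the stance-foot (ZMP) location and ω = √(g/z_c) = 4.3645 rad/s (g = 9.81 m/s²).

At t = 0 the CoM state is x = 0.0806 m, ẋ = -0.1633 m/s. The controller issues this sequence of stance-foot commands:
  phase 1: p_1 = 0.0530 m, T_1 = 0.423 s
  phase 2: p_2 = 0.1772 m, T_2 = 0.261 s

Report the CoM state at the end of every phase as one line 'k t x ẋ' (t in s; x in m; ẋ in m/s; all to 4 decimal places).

phase 1: p=0.0530, T=0.423, ωT=1.846183, cosh=3.246716, sinh=3.088878; start (x,ẋ)=(0.080600, -0.163300) → end (x,ẋ)=(0.027037, -0.158102)
phase 2: p=0.1772, T=0.261, ωT=1.139134, cosh=1.722080, sinh=1.401984; start (x,ẋ)=(0.027037, -0.158102) → end (x,ẋ)=(-0.132178, -1.191103)

1 0.4230 0.0270 -0.1581
2 0.6840 -0.1322 -1.1911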